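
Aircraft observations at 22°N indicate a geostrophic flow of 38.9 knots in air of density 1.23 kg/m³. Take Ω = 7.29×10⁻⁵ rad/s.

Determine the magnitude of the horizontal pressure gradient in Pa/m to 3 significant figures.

Coriolis parameter at 22°N:
f = 2Ω sin φ = 2 × 7.29×10⁻⁵ × sin 22° = 5.46×10⁻⁵ s⁻¹
Wind speed in SI: 38.9 knots = 20.0 m/s
Geostrophic balance rearranged: |∂P/∂n| = f ρ V_g
|∂P/∂n| = 5.46×10⁻⁵ × 1.23 × 20.0 = 1.34×10⁻³ Pa/m

1.34×10⁻³ Pa/m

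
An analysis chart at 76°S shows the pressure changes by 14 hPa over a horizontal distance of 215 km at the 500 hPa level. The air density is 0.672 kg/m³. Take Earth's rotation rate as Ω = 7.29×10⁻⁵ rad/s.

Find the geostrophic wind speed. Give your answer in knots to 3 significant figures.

133 knots

Coriolis parameter at 76°S:
f = 2Ω sin φ = 2 × 7.29×10⁻⁵ × sin 76° = 1.41×10⁻⁴ s⁻¹
Pressure gradient: |∂P/∂n| = 1400 Pa / 215000 m = 6.51×10⁻³ Pa/m
Geostrophic balance (pressure-gradient force = Coriolis force):
V_g = (1/(fρ)) |∂P/∂n| = 6.51×10⁻³ / (1.41×10⁻⁴ × 0.672) = 68.5 m/s
Converting: 68.5 m/s × 1.944 = 133 knots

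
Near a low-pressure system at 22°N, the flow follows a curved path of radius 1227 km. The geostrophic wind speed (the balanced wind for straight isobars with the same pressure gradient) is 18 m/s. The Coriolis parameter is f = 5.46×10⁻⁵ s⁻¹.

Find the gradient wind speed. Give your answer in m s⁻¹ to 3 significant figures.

14.8 m s⁻¹

Around a low, centrifugal force acts outward with Coriolis, so pressure-gradient force balances both:
(1/ρ)|∂P/∂n| = fV + V²/R  →  V² + fR·V − fR·V_g = 0
With fR = 5.46×10⁻⁵ × 1227×10³ m = 67.0 m/s:
V = [−fR + √((fR)² + 4 fR V_g)]/2 = [−67.0 + √(67.0² + 4×67.0×18)]/2 = 14.8 m/s
Subgeostrophic (V < V_g = 18 m/s), as expected around a low.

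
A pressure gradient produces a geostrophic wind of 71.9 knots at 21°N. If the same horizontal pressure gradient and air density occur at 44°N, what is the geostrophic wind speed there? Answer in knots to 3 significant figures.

With the same pressure gradient and density, V_g ∝ 1/f ∝ 1/sin φ.
V₂ = V₁ · sin φ₁ / sin φ₂ = 71.9 × sin 21° / sin 44°
V₂ = 71.9 × 0.3584/0.6947 = 37.1 knots

37.1 knots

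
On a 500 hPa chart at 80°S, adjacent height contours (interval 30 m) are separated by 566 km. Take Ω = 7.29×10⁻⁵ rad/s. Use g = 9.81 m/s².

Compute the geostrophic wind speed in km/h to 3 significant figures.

Coriolis parameter at 80°S:
f = 2Ω sin φ = 2 × 7.29×10⁻⁵ × sin 80° = 1.44×10⁻⁴ s⁻¹
Height gradient: |∂Z/∂n| = 30 m / 566000 m = 5.30×10⁻⁵
On a pressure surface, geostrophic balance gives V_g = (g/f)|∂Z/∂n|:
V_g = 9.81 × 5.30×10⁻⁵ / 1.44×10⁻⁴ = 3.62 m/s
Converting: 3.62 m/s × 3.6 = 13.0 km/h

13.0 km/h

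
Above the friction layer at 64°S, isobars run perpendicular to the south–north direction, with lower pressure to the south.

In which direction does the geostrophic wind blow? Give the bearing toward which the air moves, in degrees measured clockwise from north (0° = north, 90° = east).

The pressure-gradient force points toward the south (bearing 180°).
Geostrophic balance: in the Southern Hemisphere the Coriolis force deflects motion to the left, so the geostrophic wind blows 90° to the left of the pressure-gradient force (low pressure on the right).
Rotating 180° by 90° counterclockwise gives 090° — the wind blows toward the east.

090°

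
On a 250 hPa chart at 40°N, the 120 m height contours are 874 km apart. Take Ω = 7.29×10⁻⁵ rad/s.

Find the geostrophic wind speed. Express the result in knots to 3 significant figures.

27.9 knots

Coriolis parameter at 40°N:
f = 2Ω sin φ = 2 × 7.29×10⁻⁵ × sin 40° = 9.37×10⁻⁵ s⁻¹
Height gradient: |∂Z/∂n| = 120 m / 874000 m = 1.37×10⁻⁴
On a pressure surface, geostrophic balance gives V_g = (g/f)|∂Z/∂n|:
V_g = 9.81 × 1.37×10⁻⁴ / 9.37×10⁻⁵ = 14.4 m/s
Converting: 14.4 m/s × 1.944 = 27.9 knots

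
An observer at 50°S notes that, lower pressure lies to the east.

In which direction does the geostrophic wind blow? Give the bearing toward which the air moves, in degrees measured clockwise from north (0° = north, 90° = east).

000°

The pressure-gradient force points toward the east (bearing 090°).
Geostrophic balance: in the Southern Hemisphere the Coriolis force deflects motion to the left, so the geostrophic wind blows 90° to the left of the pressure-gradient force (low pressure on the right).
Rotating 090° by 90° counterclockwise gives 000° — the wind blows toward the north.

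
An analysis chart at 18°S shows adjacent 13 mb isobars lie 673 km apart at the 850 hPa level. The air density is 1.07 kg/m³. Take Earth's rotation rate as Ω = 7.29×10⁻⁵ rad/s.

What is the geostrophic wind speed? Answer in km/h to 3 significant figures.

144 km/h

Coriolis parameter at 18°S:
f = 2Ω sin φ = 2 × 7.29×10⁻⁵ × sin 18° = 4.51×10⁻⁵ s⁻¹
Pressure gradient: |∂P/∂n| = 1300 Pa / 673000 m = 1.93×10⁻³ Pa/m
Geostrophic balance (pressure-gradient force = Coriolis force):
V_g = (1/(fρ)) |∂P/∂n| = 1.93×10⁻³ / (4.51×10⁻⁵ × 1.07) = 40.1 m/s
Converting: 40.1 m/s × 3.6 = 144 km/h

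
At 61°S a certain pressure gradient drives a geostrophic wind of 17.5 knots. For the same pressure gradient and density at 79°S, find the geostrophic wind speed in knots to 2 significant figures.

16 knots

With the same pressure gradient and density, V_g ∝ 1/f ∝ 1/sin φ.
V₂ = V₁ · sin φ₁ / sin φ₂ = 17.5 × sin 61° / sin 79°
V₂ = 17.5 × 0.8746/0.9816 = 16 knots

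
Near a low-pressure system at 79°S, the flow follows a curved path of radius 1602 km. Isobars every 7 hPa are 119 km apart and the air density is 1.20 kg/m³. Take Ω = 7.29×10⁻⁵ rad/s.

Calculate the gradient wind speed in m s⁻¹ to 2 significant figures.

Coriolis parameter at 79°S:
f = 2Ω sin φ = 2 × 7.29×10⁻⁵ × sin 79° = 1.43×10⁻⁴ s⁻¹
Pressure gradient: |∂P/∂n| = 700 Pa / 119000 m = 5.88×10⁻³ Pa/m
Geostrophic speed: V_g = |∂P/∂n|/(fρ) = 5.88×10⁻³/(1.43×10⁻⁴ × 1.20) = 34.3 m/s
Around a low, centrifugal force acts outward with Coriolis, so pressure-gradient force balances both:
(1/ρ)|∂P/∂n| = fV + V²/R  →  V² + fR·V − fR·V_g = 0
With fR = 1.43×10⁻⁴ × 1602×10³ m = 229 m/s:
V = [−fR + √((fR)² + 4 fR V_g)]/2 = [−229 + √(229² + 4×229×34.3)]/2 = 30.3 m/s
Subgeostrophic (V < V_g = 34.3 m/s), as expected around a low.

30 m s⁻¹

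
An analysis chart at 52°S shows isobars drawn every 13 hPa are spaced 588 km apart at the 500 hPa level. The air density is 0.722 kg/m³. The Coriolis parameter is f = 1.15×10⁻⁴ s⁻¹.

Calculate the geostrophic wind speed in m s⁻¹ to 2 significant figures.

Pressure gradient: |∂P/∂n| = 1300 Pa / 588000 m = 2.21×10⁻³ Pa/m
Geostrophic balance (pressure-gradient force = Coriolis force):
V_g = (1/(fρ)) |∂P/∂n| = 2.21×10⁻³ / (1.15×10⁻⁴ × 0.722) = 26.6 m/s

27 m s⁻¹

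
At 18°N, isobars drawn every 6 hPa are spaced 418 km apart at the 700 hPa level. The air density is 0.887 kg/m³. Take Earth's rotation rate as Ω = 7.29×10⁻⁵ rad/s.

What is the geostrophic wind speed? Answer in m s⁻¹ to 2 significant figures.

Coriolis parameter at 18°N:
f = 2Ω sin φ = 2 × 7.29×10⁻⁵ × sin 18° = 4.51×10⁻⁵ s⁻¹
Pressure gradient: |∂P/∂n| = 600 Pa / 418000 m = 1.44×10⁻³ Pa/m
Geostrophic balance (pressure-gradient force = Coriolis force):
V_g = (1/(fρ)) |∂P/∂n| = 1.44×10⁻³ / (4.51×10⁻⁵ × 0.887) = 35.9 m/s

36 m s⁻¹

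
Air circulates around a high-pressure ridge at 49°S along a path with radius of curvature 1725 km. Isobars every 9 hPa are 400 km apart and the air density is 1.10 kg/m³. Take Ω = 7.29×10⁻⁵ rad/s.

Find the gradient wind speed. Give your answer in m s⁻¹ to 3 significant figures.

20.9 m s⁻¹

Coriolis parameter at 49°S:
f = 2Ω sin φ = 2 × 7.29×10⁻⁵ × sin 49° = 1.10×10⁻⁴ s⁻¹
Pressure gradient: |∂P/∂n| = 900 Pa / 400000 m = 2.25×10⁻³ Pa/m
Geostrophic speed: V_g = |∂P/∂n|/(fρ) = 2.25×10⁻³/(1.10×10⁻⁴ × 1.10) = 18.6 m/s
Around a high, pressure-gradient force acts outward with centrifugal, so Coriolis balances both:
fV = (1/ρ)|∂P/∂n| + V²/R  →  V² − fR·V + fR·V_g = 0
With fR = 1.10×10⁻⁴ × 1725×10³ m = 190 m/s:
V = [fR − √((fR)² − 4 fR V_g)]/2 = [190 − √(190² − 4×190×18.6)]/2 = 20.9 m/s
Supergeostrophic (V > V_g = 18.6 m/s), as expected around a high.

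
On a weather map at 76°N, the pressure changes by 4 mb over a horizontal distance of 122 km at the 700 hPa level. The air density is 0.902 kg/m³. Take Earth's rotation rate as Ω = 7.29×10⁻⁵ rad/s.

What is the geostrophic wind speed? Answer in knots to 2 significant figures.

Coriolis parameter at 76°N:
f = 2Ω sin φ = 2 × 7.29×10⁻⁵ × sin 76° = 1.41×10⁻⁴ s⁻¹
Pressure gradient: |∂P/∂n| = 400 Pa / 122000 m = 3.28×10⁻³ Pa/m
Geostrophic balance (pressure-gradient force = Coriolis force):
V_g = (1/(fρ)) |∂P/∂n| = 3.28×10⁻³ / (1.41×10⁻⁴ × 0.902) = 25.7 m/s
Converting: 25.7 m/s × 1.944 = 50 knots

50 knots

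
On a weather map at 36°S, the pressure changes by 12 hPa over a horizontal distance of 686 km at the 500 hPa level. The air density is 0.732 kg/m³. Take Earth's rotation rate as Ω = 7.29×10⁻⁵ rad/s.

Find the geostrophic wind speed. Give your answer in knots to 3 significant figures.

Coriolis parameter at 36°S:
f = 2Ω sin φ = 2 × 7.29×10⁻⁵ × sin 36° = 8.57×10⁻⁵ s⁻¹
Pressure gradient: |∂P/∂n| = 1200 Pa / 686000 m = 1.75×10⁻³ Pa/m
Geostrophic balance (pressure-gradient force = Coriolis force):
V_g = (1/(fρ)) |∂P/∂n| = 1.75×10⁻³ / (8.57×10⁻⁵ × 0.732) = 27.9 m/s
Converting: 27.9 m/s × 1.944 = 54.2 knots

54.2 knots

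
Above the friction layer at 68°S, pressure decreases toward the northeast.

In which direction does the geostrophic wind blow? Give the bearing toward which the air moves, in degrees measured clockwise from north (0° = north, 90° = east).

315°

The pressure-gradient force points toward the northeast (bearing 045°).
Geostrophic balance: in the Southern Hemisphere the Coriolis force deflects motion to the left, so the geostrophic wind blows 90° to the left of the pressure-gradient force (low pressure on the right).
Rotating 045° by 90° counterclockwise gives 315° — the wind blows toward the northwest.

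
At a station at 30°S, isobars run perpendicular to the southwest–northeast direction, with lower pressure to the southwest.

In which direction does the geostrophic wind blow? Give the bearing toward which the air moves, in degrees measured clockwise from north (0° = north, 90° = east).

135°

The pressure-gradient force points toward the southwest (bearing 225°).
Geostrophic balance: in the Southern Hemisphere the Coriolis force deflects motion to the left, so the geostrophic wind blows 90° to the left of the pressure-gradient force (low pressure on the right).
Rotating 225° by 90° counterclockwise gives 135° — the wind blows toward the southeast.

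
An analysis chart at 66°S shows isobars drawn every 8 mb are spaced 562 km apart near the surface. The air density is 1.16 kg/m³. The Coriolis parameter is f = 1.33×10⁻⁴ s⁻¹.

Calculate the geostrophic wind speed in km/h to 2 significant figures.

33 km/h

Pressure gradient: |∂P/∂n| = 800 Pa / 562000 m = 1.42×10⁻³ Pa/m
Geostrophic balance (pressure-gradient force = Coriolis force):
V_g = (1/(fρ)) |∂P/∂n| = 1.42×10⁻³ / (1.33×10⁻⁴ × 1.16) = 9.23 m/s
Converting: 9.23 m/s × 3.6 = 33 km/h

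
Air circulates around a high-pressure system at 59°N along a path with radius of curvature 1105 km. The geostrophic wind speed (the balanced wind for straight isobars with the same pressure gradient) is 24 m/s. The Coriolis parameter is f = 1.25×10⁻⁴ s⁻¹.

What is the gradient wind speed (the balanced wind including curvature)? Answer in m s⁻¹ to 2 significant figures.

31 m s⁻¹

Around a high, pressure-gradient force acts outward with centrifugal, so Coriolis balances both:
fV = (1/ρ)|∂P/∂n| + V²/R  →  V² − fR·V + fR·V_g = 0
With fR = 1.25×10⁻⁴ × 1105×10³ m = 138 m/s:
V = [fR − √((fR)² − 4 fR V_g)]/2 = [138 − √(138² − 4×138×24)]/2 = 30.9 m/s
Supergeostrophic (V > V_g = 24 m/s), as expected around a high.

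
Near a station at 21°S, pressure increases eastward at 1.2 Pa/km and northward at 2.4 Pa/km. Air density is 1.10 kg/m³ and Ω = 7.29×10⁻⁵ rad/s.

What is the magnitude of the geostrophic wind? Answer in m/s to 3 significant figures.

46.7 m/s

Coriolis parameter at 21°S:
f = 2Ω sin φ = 2 × 7.29×10⁻⁵ × sin 21° = 5.23×10⁻⁵ s⁻¹
In the Southern Hemisphere f is negative: f = −5.23×10⁻⁵ s⁻¹.
Component geostrophic relations (x east, y north):
u_g = −(1/(fρ)) ∂P/∂y,  v_g = (1/(fρ)) ∂P/∂x
u_g = −(2.4×10⁻³)/(−5.23×10⁻⁵ × 1.10) = 41.8 m/s;  v_g = (1.2×10⁻³)/(−5.23×10⁻⁵ × 1.10) = −20.9 m/s
|V_g| = √(u_g² + v_g²) = 46.7 m/s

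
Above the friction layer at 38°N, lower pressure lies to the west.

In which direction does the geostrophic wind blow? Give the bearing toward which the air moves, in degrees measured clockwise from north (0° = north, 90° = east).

000°

The pressure-gradient force points toward the west (bearing 270°).
Geostrophic balance: in the Northern Hemisphere the Coriolis force deflects motion to the right, so the geostrophic wind blows 90° to the right of the pressure-gradient force (low pressure on the left).
Rotating 270° by 90° clockwise gives 000° — the wind blows toward the north.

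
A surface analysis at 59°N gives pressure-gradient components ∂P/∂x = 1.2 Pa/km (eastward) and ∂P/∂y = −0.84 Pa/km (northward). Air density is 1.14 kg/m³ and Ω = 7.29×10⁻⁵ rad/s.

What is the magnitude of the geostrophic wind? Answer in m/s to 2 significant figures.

Coriolis parameter at 59°N:
f = 2Ω sin φ = 2 × 7.29×10⁻⁵ × sin 59° = 1.25×10⁻⁴ s⁻¹
Component geostrophic relations (x east, y north):
u_g = −(1/(fρ)) ∂P/∂y,  v_g = (1/(fρ)) ∂P/∂x
u_g = −(−0.84×10⁻³)/(1.25×10⁻⁴ × 1.14) = 5.90 m/s;  v_g = (1.2×10⁻³)/(1.25×10⁻⁴ × 1.14) = 8.42 m/s
|V_g| = √(u_g² + v_g²) = 10.3 m/s

10 m/s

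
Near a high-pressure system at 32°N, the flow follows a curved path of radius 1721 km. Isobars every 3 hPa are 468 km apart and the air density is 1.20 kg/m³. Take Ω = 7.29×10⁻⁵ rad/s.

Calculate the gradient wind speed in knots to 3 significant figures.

14.2 knots

Coriolis parameter at 32°N:
f = 2Ω sin φ = 2 × 7.29×10⁻⁵ × sin 32° = 7.73×10⁻⁵ s⁻¹
Pressure gradient: |∂P/∂n| = 300 Pa / 468000 m = 6.41×10⁻⁴ Pa/m
Geostrophic speed: V_g = |∂P/∂n|/(fρ) = 6.41×10⁻⁴/(7.73×10⁻⁵ × 1.20) = 6.91 m/s
Around a high, pressure-gradient force acts outward with centrifugal, so Coriolis balances both:
fV = (1/ρ)|∂P/∂n| + V²/R  →  V² − fR·V + fR·V_g = 0
With fR = 7.73×10⁻⁵ × 1721×10³ m = 133 m/s:
V = [fR − √((fR)² − 4 fR V_g)]/2 = [133 − √(133² − 4×133×6.91)]/2 = 7.32 m/s
Supergeostrophic (V > V_g = 6.91 m/s), as expected around a high.
Converting: 7.32 m/s × 1.944 = 14.2 knots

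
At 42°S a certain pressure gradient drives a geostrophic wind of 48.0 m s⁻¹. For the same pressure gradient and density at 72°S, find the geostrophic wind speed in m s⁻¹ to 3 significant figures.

With the same pressure gradient and density, V_g ∝ 1/f ∝ 1/sin φ.
V₂ = V₁ · sin φ₁ / sin φ₂ = 48.0 × sin 42° / sin 72°
V₂ = 48.0 × 0.6691/0.9511 = 33.8 m s⁻¹

33.8 m s⁻¹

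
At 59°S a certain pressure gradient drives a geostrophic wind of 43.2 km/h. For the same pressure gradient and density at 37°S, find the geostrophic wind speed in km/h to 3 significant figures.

61.5 km/h

With the same pressure gradient and density, V_g ∝ 1/f ∝ 1/sin φ.
V₂ = V₁ · sin φ₁ / sin φ₂ = 43.2 × sin 59° / sin 37°
V₂ = 43.2 × 0.8572/0.6018 = 61.5 km/h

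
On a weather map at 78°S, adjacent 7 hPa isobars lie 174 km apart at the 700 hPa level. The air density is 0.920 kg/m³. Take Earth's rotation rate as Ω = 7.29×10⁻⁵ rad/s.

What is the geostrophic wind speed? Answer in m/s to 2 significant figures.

31 m/s

Coriolis parameter at 78°S:
f = 2Ω sin φ = 2 × 7.29×10⁻⁵ × sin 78° = 1.43×10⁻⁴ s⁻¹
Pressure gradient: |∂P/∂n| = 700 Pa / 174000 m = 4.02×10⁻³ Pa/m
Geostrophic balance (pressure-gradient force = Coriolis force):
V_g = (1/(fρ)) |∂P/∂n| = 4.02×10⁻³ / (1.43×10⁻⁴ × 0.920) = 30.7 m/s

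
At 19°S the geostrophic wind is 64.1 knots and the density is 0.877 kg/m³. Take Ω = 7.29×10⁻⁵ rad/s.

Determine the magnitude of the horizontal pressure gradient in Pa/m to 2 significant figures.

1.4×10⁻³ Pa/m

Coriolis parameter at 19°S:
f = 2Ω sin φ = 2 × 7.29×10⁻⁵ × sin 19° = 4.75×10⁻⁵ s⁻¹
Wind speed in SI: 64.1 knots = 33.0 m/s
Geostrophic balance rearranged: |∂P/∂n| = f ρ V_g
|∂P/∂n| = 4.75×10⁻⁵ × 0.877 × 33.0 = 1.37×10⁻³ Pa/m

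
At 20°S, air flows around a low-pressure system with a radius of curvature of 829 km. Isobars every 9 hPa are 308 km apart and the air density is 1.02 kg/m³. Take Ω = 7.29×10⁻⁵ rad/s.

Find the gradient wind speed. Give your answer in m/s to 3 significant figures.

32.3 m/s

Coriolis parameter at 20°S:
f = 2Ω sin φ = 2 × 7.29×10⁻⁵ × sin 20° = 4.99×10⁻⁵ s⁻¹
Pressure gradient: |∂P/∂n| = 900 Pa / 308000 m = 2.92×10⁻³ Pa/m
Geostrophic speed: V_g = |∂P/∂n|/(fρ) = 2.92×10⁻³/(4.99×10⁻⁵ × 1.02) = 57.4 m/s
Around a low, centrifugal force acts outward with Coriolis, so pressure-gradient force balances both:
(1/ρ)|∂P/∂n| = fV + V²/R  →  V² + fR·V − fR·V_g = 0
With fR = 4.99×10⁻⁵ × 829×10³ m = 41.3 m/s:
V = [−fR + √((fR)² + 4 fR V_g)]/2 = [−41.3 + √(41.3² + 4×41.3×57.4)]/2 = 32.3 m/s
Subgeostrophic (V < V_g = 57.4 m/s), as expected around a low.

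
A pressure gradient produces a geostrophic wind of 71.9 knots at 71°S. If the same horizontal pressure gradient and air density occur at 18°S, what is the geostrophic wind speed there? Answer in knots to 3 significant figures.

With the same pressure gradient and density, V_g ∝ 1/f ∝ 1/sin φ.
V₂ = V₁ · sin φ₁ / sin φ₂ = 71.9 × sin 71° / sin 18°
V₂ = 71.9 × 0.9455/0.3090 = 220 knots

220 knots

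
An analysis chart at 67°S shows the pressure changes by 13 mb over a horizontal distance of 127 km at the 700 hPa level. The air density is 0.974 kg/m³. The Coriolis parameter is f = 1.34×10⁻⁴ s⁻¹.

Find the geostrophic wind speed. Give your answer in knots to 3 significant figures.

Pressure gradient: |∂P/∂n| = 1300 Pa / 127000 m = 1.02×10⁻² Pa/m
Geostrophic balance (pressure-gradient force = Coriolis force):
V_g = (1/(fρ)) |∂P/∂n| = 1.02×10⁻² / (1.34×10⁻⁴ × 0.974) = 78.4 m/s
Converting: 78.4 m/s × 1.944 = 152 knots

152 knots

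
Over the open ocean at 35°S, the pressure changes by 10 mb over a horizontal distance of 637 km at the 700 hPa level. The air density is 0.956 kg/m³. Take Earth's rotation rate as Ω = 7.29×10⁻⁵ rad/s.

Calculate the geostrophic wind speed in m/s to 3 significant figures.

19.6 m/s

Coriolis parameter at 35°S:
f = 2Ω sin φ = 2 × 7.29×10⁻⁵ × sin 35° = 8.36×10⁻⁵ s⁻¹
Pressure gradient: |∂P/∂n| = 1000 Pa / 637000 m = 1.57×10⁻³ Pa/m
Geostrophic balance (pressure-gradient force = Coriolis force):
V_g = (1/(fρ)) |∂P/∂n| = 1.57×10⁻³ / (8.36×10⁻⁵ × 0.956) = 19.6 m/s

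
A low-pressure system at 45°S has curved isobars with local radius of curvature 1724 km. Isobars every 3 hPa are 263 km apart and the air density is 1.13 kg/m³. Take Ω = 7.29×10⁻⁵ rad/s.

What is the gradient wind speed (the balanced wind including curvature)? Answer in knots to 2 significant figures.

18 knots

Coriolis parameter at 45°S:
f = 2Ω sin φ = 2 × 7.29×10⁻⁵ × sin 45° = 1.03×10⁻⁴ s⁻¹
Pressure gradient: |∂P/∂n| = 300 Pa / 263000 m = 1.14×10⁻³ Pa/m
Geostrophic speed: V_g = |∂P/∂n|/(fρ) = 1.14×10⁻³/(1.03×10⁻⁴ × 1.13) = 9.79 m/s
Around a low, centrifugal force acts outward with Coriolis, so pressure-gradient force balances both:
(1/ρ)|∂P/∂n| = fV + V²/R  →  V² + fR·V − fR·V_g = 0
With fR = 1.03×10⁻⁴ × 1724×10³ m = 178 m/s:
V = [−fR + √((fR)² + 4 fR V_g)]/2 = [−178 + √(178² + 4×178×9.79)]/2 = 9.3 m/s
Subgeostrophic (V < V_g = 9.79 m/s), as expected around a low.
Converting: 9.3 m/s × 1.944 = 18 knots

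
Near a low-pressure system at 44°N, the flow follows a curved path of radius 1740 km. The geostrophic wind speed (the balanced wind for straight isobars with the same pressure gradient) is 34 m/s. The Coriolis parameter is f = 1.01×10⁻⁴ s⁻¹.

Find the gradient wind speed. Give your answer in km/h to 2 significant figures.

100 km/h

Around a low, centrifugal force acts outward with Coriolis, so pressure-gradient force balances both:
(1/ρ)|∂P/∂n| = fV + V²/R  →  V² + fR·V − fR·V_g = 0
With fR = 1.01×10⁻⁴ × 1740×10³ m = 176 m/s:
V = [−fR + √((fR)² + 4 fR V_g)]/2 = [−176 + √(176² + 4×176×34)]/2 = 29.2 m/s
Subgeostrophic (V < V_g = 34 m/s), as expected around a low.
Converting: 29.2 m/s × 3.6 = 100 km/h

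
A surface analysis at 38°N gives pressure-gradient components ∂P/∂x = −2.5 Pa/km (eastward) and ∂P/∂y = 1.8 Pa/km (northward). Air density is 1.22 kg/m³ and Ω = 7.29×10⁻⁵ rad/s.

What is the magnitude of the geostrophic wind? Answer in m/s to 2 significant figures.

Coriolis parameter at 38°N:
f = 2Ω sin φ = 2 × 7.29×10⁻⁵ × sin 38° = 8.98×10⁻⁵ s⁻¹
Component geostrophic relations (x east, y north):
u_g = −(1/(fρ)) ∂P/∂y,  v_g = (1/(fρ)) ∂P/∂x
u_g = −(1.8×10⁻³)/(8.98×10⁻⁵ × 1.22) = −16.4 m/s;  v_g = (−2.5×10⁻³)/(8.98×10⁻⁵ × 1.22) = −22.8 m/s
|V_g| = √(u_g² + v_g²) = 28.1 m/s

28 m/s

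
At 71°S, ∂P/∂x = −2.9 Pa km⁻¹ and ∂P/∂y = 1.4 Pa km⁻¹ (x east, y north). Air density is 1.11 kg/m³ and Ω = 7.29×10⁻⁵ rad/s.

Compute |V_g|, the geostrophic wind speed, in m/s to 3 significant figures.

Coriolis parameter at 71°S:
f = 2Ω sin φ = 2 × 7.29×10⁻⁵ × sin 71° = 1.38×10⁻⁴ s⁻¹
In the Southern Hemisphere f is negative: f = −1.38×10⁻⁴ s⁻¹.
Component geostrophic relations (x east, y north):
u_g = −(1/(fρ)) ∂P/∂y,  v_g = (1/(fρ)) ∂P/∂x
u_g = −(1.4×10⁻³)/(−1.38×10⁻⁴ × 1.11) = 9.15 m/s;  v_g = (−2.9×10⁻³)/(−1.38×10⁻⁴ × 1.11) = 19.0 m/s
|V_g| = √(u_g² + v_g²) = 21.0 m/s

21.0 m/s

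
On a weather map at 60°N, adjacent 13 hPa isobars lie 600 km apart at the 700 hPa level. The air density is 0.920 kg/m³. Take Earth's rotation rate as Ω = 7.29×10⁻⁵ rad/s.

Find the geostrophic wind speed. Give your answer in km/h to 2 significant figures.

Coriolis parameter at 60°N:
f = 2Ω sin φ = 2 × 7.29×10⁻⁵ × sin 60° = 1.26×10⁻⁴ s⁻¹
Pressure gradient: |∂P/∂n| = 1300 Pa / 600000 m = 2.17×10⁻³ Pa/m
Geostrophic balance (pressure-gradient force = Coriolis force):
V_g = (1/(fρ)) |∂P/∂n| = 2.17×10⁻³ / (1.26×10⁻⁴ × 0.920) = 18.7 m/s
Converting: 18.7 m/s × 3.6 = 67 km/h

67 km/h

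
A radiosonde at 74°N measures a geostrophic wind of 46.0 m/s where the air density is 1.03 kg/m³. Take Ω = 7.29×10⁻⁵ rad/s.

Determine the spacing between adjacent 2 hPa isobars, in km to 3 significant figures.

30.1 km

Coriolis parameter at 74°N:
f = 2Ω sin φ = 2 × 7.29×10⁻⁵ × sin 74° = 1.40×10⁻⁴ s⁻¹
Geostrophic balance rearranged: |∂P/∂n| = f ρ V_g
|∂P/∂n| = 1.40×10⁻⁴ × 1.03 × 46.0 = 6.64×10⁻³ Pa/m
Isobar spacing: Δn = ΔP/|∂P/∂n| = 200 Pa / 6.64×10⁻³ Pa/m = 30119 m ≈ 30.1 km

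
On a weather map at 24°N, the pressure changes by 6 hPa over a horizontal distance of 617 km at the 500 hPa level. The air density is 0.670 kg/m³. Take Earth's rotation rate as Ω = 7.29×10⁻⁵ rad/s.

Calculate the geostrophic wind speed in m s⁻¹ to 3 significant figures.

24.5 m s⁻¹

Coriolis parameter at 24°N:
f = 2Ω sin φ = 2 × 7.29×10⁻⁵ × sin 24° = 5.93×10⁻⁵ s⁻¹
Pressure gradient: |∂P/∂n| = 600 Pa / 617000 m = 9.72×10⁻⁴ Pa/m
Geostrophic balance (pressure-gradient force = Coriolis force):
V_g = (1/(fρ)) |∂P/∂n| = 9.72×10⁻⁴ / (5.93×10⁻⁵ × 0.670) = 24.5 m/s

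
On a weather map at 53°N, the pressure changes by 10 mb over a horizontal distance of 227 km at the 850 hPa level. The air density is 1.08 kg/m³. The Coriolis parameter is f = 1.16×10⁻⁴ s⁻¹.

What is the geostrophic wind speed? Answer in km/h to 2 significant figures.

Pressure gradient: |∂P/∂n| = 1000 Pa / 227000 m = 4.41×10⁻³ Pa/m
Geostrophic balance (pressure-gradient force = Coriolis force):
V_g = (1/(fρ)) |∂P/∂n| = 4.41×10⁻³ / (1.16×10⁻⁴ × 1.08) = 35.2 m/s
Converting: 35.2 m/s × 3.6 = 130 km/h

130 km/h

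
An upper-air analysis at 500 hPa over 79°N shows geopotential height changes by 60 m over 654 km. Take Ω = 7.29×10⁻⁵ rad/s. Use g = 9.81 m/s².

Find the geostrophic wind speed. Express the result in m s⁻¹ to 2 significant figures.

6.3 m s⁻¹

Coriolis parameter at 79°N:
f = 2Ω sin φ = 2 × 7.29×10⁻⁵ × sin 79° = 1.43×10⁻⁴ s⁻¹
Height gradient: |∂Z/∂n| = 60 m / 654000 m = 9.17×10⁻⁵
On a pressure surface, geostrophic balance gives V_g = (g/f)|∂Z/∂n|:
V_g = 9.81 × 9.17×10⁻⁵ / 1.43×10⁻⁴ = 6.29 m/s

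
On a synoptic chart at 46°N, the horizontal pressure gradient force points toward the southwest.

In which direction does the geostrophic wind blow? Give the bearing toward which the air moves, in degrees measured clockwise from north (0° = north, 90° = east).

315°

The pressure-gradient force points toward the southwest (bearing 225°).
Geostrophic balance: in the Northern Hemisphere the Coriolis force deflects motion to the right, so the geostrophic wind blows 90° to the right of the pressure-gradient force (low pressure on the left).
Rotating 225° by 90° clockwise gives 315° — the wind blows toward the northwest.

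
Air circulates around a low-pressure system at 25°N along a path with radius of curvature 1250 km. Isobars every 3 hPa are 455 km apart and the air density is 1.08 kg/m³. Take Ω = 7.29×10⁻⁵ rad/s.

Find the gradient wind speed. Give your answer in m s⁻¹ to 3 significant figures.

8.88 m s⁻¹

Coriolis parameter at 25°N:
f = 2Ω sin φ = 2 × 7.29×10⁻⁵ × sin 25° = 6.16×10⁻⁵ s⁻¹
Pressure gradient: |∂P/∂n| = 300 Pa / 455000 m = 6.59×10⁻⁴ Pa/m
Geostrophic speed: V_g = |∂P/∂n|/(fρ) = 6.59×10⁻⁴/(6.16×10⁻⁵ × 1.08) = 9.91 m/s
Around a low, centrifugal force acts outward with Coriolis, so pressure-gradient force balances both:
(1/ρ)|∂P/∂n| = fV + V²/R  →  V² + fR·V − fR·V_g = 0
With fR = 6.16×10⁻⁵ × 1250×10³ m = 77.0 m/s:
V = [−fR + √((fR)² + 4 fR V_g)]/2 = [−77.0 + √(77.0² + 4×77.0×9.91)]/2 = 8.88 m/s
Subgeostrophic (V < V_g = 9.91 m/s), as expected around a low.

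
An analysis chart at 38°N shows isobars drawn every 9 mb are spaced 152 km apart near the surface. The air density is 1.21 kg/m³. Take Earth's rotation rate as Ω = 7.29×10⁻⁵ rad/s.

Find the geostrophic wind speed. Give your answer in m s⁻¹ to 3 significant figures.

54.5 m s⁻¹

Coriolis parameter at 38°N:
f = 2Ω sin φ = 2 × 7.29×10⁻⁵ × sin 38° = 8.98×10⁻⁵ s⁻¹
Pressure gradient: |∂P/∂n| = 900 Pa / 152000 m = 5.92×10⁻³ Pa/m
Geostrophic balance (pressure-gradient force = Coriolis force):
V_g = (1/(fρ)) |∂P/∂n| = 5.92×10⁻³ / (8.98×10⁻⁵ × 1.21) = 54.5 m/s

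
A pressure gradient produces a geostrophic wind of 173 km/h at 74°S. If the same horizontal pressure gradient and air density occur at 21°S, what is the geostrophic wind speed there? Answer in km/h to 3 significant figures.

464 km/h

With the same pressure gradient and density, V_g ∝ 1/f ∝ 1/sin φ.
V₂ = V₁ · sin φ₁ / sin φ₂ = 173 × sin 74° / sin 21°
V₂ = 173 × 0.9613/0.3584 = 464 km/h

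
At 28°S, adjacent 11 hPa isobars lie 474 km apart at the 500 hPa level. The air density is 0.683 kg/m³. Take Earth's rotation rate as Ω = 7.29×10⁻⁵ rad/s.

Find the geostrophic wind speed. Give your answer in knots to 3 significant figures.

96.5 knots

Coriolis parameter at 28°S:
f = 2Ω sin φ = 2 × 7.29×10⁻⁵ × sin 28° = 6.84×10⁻⁵ s⁻¹
Pressure gradient: |∂P/∂n| = 1100 Pa / 474000 m = 2.32×10⁻³ Pa/m
Geostrophic balance (pressure-gradient force = Coriolis force):
V_g = (1/(fρ)) |∂P/∂n| = 2.32×10⁻³ / (6.84×10⁻⁵ × 0.683) = 49.6 m/s
Converting: 49.6 m/s × 1.944 = 96.5 knots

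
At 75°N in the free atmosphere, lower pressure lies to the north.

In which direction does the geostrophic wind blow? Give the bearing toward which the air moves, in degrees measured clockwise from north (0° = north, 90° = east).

090°

The pressure-gradient force points toward the north (bearing 000°).
Geostrophic balance: in the Northern Hemisphere the Coriolis force deflects motion to the right, so the geostrophic wind blows 90° to the right of the pressure-gradient force (low pressure on the left).
Rotating 000° by 90° clockwise gives 090° — the wind blows toward the east.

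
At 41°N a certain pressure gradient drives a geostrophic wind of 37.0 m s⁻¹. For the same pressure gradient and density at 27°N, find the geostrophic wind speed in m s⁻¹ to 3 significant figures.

With the same pressure gradient and density, V_g ∝ 1/f ∝ 1/sin φ.
V₂ = V₁ · sin φ₁ / sin φ₂ = 37.0 × sin 41° / sin 27°
V₂ = 37.0 × 0.6561/0.4540 = 53.5 m s⁻¹

53.5 m s⁻¹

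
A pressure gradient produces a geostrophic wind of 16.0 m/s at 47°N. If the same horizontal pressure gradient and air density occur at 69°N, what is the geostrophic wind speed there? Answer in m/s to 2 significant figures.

With the same pressure gradient and density, V_g ∝ 1/f ∝ 1/sin φ.
V₂ = V₁ · sin φ₁ / sin φ₂ = 16.0 × sin 47° / sin 69°
V₂ = 16.0 × 0.7314/0.9336 = 13 m/s

13 m/s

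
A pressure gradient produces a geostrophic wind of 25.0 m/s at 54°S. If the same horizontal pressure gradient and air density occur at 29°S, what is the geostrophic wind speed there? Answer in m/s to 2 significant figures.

42 m/s

With the same pressure gradient and density, V_g ∝ 1/f ∝ 1/sin φ.
V₂ = V₁ · sin φ₁ / sin φ₂ = 25.0 × sin 54° / sin 29°
V₂ = 25.0 × 0.8090/0.4848 = 42 m/s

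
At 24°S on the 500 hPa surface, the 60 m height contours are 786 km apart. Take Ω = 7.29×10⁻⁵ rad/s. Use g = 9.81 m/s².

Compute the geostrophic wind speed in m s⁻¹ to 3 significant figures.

Coriolis parameter at 24°S:
f = 2Ω sin φ = 2 × 7.29×10⁻⁵ × sin 24° = 5.93×10⁻⁵ s⁻¹
Height gradient: |∂Z/∂n| = 60 m / 786000 m = 7.63×10⁻⁵
On a pressure surface, geostrophic balance gives V_g = (g/f)|∂Z/∂n|:
V_g = 9.81 × 7.63×10⁻⁵ / 5.93×10⁻⁵ = 12.6 m/s

12.6 m s⁻¹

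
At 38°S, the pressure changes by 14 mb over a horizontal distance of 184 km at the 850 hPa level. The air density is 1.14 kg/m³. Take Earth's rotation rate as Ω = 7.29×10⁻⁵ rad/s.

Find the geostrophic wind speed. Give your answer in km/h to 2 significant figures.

Coriolis parameter at 38°S:
f = 2Ω sin φ = 2 × 7.29×10⁻⁵ × sin 38° = 8.98×10⁻⁵ s⁻¹
Pressure gradient: |∂P/∂n| = 1400 Pa / 184000 m = 7.61×10⁻³ Pa/m
Geostrophic balance (pressure-gradient force = Coriolis force):
V_g = (1/(fρ)) |∂P/∂n| = 7.61×10⁻³ / (8.98×10⁻⁵ × 1.14) = 74.4 m/s
Converting: 74.4 m/s × 3.6 = 270 km/h

270 km/h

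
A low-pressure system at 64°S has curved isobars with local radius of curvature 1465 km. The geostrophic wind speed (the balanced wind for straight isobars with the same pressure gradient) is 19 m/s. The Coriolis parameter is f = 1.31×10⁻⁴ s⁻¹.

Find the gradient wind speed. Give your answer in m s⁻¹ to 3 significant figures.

17.4 m s⁻¹

Around a low, centrifugal force acts outward with Coriolis, so pressure-gradient force balances both:
(1/ρ)|∂P/∂n| = fV + V²/R  →  V² + fR·V − fR·V_g = 0
With fR = 1.31×10⁻⁴ × 1465×10³ m = 192 m/s:
V = [−fR + √((fR)² + 4 fR V_g)]/2 = [−192 + √(192² + 4×192×19)]/2 = 17.4 m/s
Subgeostrophic (V < V_g = 19 m/s), as expected around a low.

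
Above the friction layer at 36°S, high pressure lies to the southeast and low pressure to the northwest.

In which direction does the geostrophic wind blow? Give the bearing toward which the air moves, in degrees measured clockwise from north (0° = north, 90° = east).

The pressure-gradient force points toward the northwest (bearing 315°).
Geostrophic balance: in the Southern Hemisphere the Coriolis force deflects motion to the left, so the geostrophic wind blows 90° to the left of the pressure-gradient force (low pressure on the right).
Rotating 315° by 90° counterclockwise gives 225° — the wind blows toward the southwest.

225°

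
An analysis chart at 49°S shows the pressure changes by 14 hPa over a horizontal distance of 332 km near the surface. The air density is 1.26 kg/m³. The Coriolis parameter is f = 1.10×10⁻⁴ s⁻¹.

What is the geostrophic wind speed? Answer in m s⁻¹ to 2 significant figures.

Pressure gradient: |∂P/∂n| = 1400 Pa / 332000 m = 4.22×10⁻³ Pa/m
Geostrophic balance (pressure-gradient force = Coriolis force):
V_g = (1/(fρ)) |∂P/∂n| = 4.22×10⁻³ / (1.10×10⁻⁴ × 1.26) = 30.4 m/s

30 m s⁻¹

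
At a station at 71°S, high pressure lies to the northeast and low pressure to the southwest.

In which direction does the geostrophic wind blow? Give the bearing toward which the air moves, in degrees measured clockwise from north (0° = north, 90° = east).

The pressure-gradient force points toward the southwest (bearing 225°).
Geostrophic balance: in the Southern Hemisphere the Coriolis force deflects motion to the left, so the geostrophic wind blows 90° to the left of the pressure-gradient force (low pressure on the right).
Rotating 225° by 90° counterclockwise gives 135° — the wind blows toward the southeast.

135°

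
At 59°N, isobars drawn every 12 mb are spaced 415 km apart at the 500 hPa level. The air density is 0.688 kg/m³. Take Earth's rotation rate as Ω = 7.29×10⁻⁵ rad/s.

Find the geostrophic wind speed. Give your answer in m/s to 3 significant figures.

33.6 m/s

Coriolis parameter at 59°N:
f = 2Ω sin φ = 2 × 7.29×10⁻⁵ × sin 59° = 1.25×10⁻⁴ s⁻¹
Pressure gradient: |∂P/∂n| = 1200 Pa / 415000 m = 2.89×10⁻³ Pa/m
Geostrophic balance (pressure-gradient force = Coriolis force):
V_g = (1/(fρ)) |∂P/∂n| = 2.89×10⁻³ / (1.25×10⁻⁴ × 0.688) = 33.6 m/s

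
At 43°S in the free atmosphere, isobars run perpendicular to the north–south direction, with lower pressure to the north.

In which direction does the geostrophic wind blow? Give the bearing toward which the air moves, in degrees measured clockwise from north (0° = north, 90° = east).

The pressure-gradient force points toward the north (bearing 000°).
Geostrophic balance: in the Southern Hemisphere the Coriolis force deflects motion to the left, so the geostrophic wind blows 90° to the left of the pressure-gradient force (low pressure on the right).
Rotating 000° by 90° counterclockwise gives 270° — the wind blows toward the west.

270°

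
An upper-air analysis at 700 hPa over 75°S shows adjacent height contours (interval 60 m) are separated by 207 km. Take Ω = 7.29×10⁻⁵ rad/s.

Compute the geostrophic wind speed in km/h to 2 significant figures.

73 km/h

Coriolis parameter at 75°S:
f = 2Ω sin φ = 2 × 7.29×10⁻⁵ × sin 75° = 1.41×10⁻⁴ s⁻¹
Height gradient: |∂Z/∂n| = 60 m / 207000 m = 2.90×10⁻⁴
On a pressure surface, geostrophic balance gives V_g = (g/f)|∂Z/∂n|:
V_g = 9.81 × 2.90×10⁻⁴ / 1.41×10⁻⁴ = 20.2 m/s
Converting: 20.2 m/s × 3.6 = 73 km/h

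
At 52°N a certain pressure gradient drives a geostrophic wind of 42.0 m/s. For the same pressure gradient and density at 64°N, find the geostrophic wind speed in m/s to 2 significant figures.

37 m/s

With the same pressure gradient and density, V_g ∝ 1/f ∝ 1/sin φ.
V₂ = V₁ · sin φ₁ / sin φ₂ = 42.0 × sin 52° / sin 64°
V₂ = 42.0 × 0.7880/0.8988 = 37 m/s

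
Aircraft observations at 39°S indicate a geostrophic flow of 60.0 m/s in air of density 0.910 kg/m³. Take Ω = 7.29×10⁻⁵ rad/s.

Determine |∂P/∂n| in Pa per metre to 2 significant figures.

Coriolis parameter at 39°S:
f = 2Ω sin φ = 2 × 7.29×10⁻⁵ × sin 39° = 9.18×10⁻⁵ s⁻¹
Geostrophic balance rearranged: |∂P/∂n| = f ρ V_g
|∂P/∂n| = 9.18×10⁻⁵ × 0.910 × 60.0 = 5.01×10⁻³ Pa/m

5.0×10⁻³ Pa/m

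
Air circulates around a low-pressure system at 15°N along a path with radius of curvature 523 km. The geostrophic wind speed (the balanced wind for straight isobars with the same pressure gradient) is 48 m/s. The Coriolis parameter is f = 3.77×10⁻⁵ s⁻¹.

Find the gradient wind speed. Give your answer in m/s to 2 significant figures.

22 m/s

Around a low, centrifugal force acts outward with Coriolis, so pressure-gradient force balances both:
(1/ρ)|∂P/∂n| = fV + V²/R  →  V² + fR·V − fR·V_g = 0
With fR = 3.77×10⁻⁵ × 523×10³ m = 19.7 m/s:
V = [−fR + √((fR)² + 4 fR V_g)]/2 = [−19.7 + √(19.7² + 4×19.7×48)]/2 = 22.4 m/s
Subgeostrophic (V < V_g = 48 m/s), as expected around a low.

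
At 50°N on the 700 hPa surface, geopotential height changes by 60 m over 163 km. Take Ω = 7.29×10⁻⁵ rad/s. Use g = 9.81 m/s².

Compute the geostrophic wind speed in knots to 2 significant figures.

63 knots

Coriolis parameter at 50°N:
f = 2Ω sin φ = 2 × 7.29×10⁻⁵ × sin 50° = 1.12×10⁻⁴ s⁻¹
Height gradient: |∂Z/∂n| = 60 m / 163000 m = 3.68×10⁻⁴
On a pressure surface, geostrophic balance gives V_g = (g/f)|∂Z/∂n|:
V_g = 9.81 × 3.68×10⁻⁴ / 1.12×10⁻⁴ = 32.3 m/s
Converting: 32.3 m/s × 1.944 = 63 knots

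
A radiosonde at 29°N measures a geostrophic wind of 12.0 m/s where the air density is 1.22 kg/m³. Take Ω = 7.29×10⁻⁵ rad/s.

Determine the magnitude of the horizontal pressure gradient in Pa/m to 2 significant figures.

1.0×10⁻³ Pa/m

Coriolis parameter at 29°N:
f = 2Ω sin φ = 2 × 7.29×10⁻⁵ × sin 29° = 7.07×10⁻⁵ s⁻¹
Geostrophic balance rearranged: |∂P/∂n| = f ρ V_g
|∂P/∂n| = 7.07×10⁻⁵ × 1.22 × 12.0 = 1.03×10⁻³ Pa/m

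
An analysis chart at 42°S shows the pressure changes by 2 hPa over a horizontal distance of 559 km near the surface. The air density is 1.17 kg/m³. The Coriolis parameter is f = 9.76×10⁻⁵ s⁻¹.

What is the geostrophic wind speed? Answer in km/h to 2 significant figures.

Pressure gradient: |∂P/∂n| = 200 Pa / 559000 m = 3.58×10⁻⁴ Pa/m
Geostrophic balance (pressure-gradient force = Coriolis force):
V_g = (1/(fρ)) |∂P/∂n| = 3.58×10⁻⁴ / (9.76×10⁻⁵ × 1.17) = 3.13 m/s
Converting: 3.13 m/s × 3.6 = 11 km/h

11 km/h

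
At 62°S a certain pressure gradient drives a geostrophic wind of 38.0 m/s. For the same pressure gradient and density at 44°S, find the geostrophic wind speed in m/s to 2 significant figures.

48 m/s

With the same pressure gradient and density, V_g ∝ 1/f ∝ 1/sin φ.
V₂ = V₁ · sin φ₁ / sin φ₂ = 38.0 × sin 62° / sin 44°
V₂ = 38.0 × 0.8829/0.6947 = 48 m/s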